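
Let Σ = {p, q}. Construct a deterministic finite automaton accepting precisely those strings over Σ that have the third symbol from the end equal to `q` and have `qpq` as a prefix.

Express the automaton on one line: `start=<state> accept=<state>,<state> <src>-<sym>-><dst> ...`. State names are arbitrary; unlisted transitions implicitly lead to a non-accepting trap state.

start=s0 accept=s4,s7,s8,s9 s0-p->s1 s0-q->s2 s1-p->s1 s1-q->s1 s2-p->s3 s2-q->s1 s3-p->s1 s3-q->s4 s4-p->s5 s4-q->s6 s5-p->s7 s5-q->s4 s6-p->s8 s6-q->s9 s7-p->s10 s7-q->s11 s8-p->s7 s8-q->s4 s9-p->s8 s9-q->s9 s10-p->s10 s10-q->s11 s11-p->s5 s11-q->s6

Handle the two conditions separately and then intersect. One (15 states) tracks the last 3 symbols read; the other (5 states) tracks whether the input so far still matches the prefix `qpq`. Each combined state is a pair, one component from each; accept when both components accept. After merging equivalent states the machine shrinks.
A 12-state machine:
          p    q  
>  s0     s1   s2 
   s1     s1   s1 
   s2     s3   s1 
   s3     s1   s4 
 * s4     s5   s6 
   s5     s7   s4 
   s6     s8   s9 
 * s7    s10  s11 
 * s8     s7   s4 
 * s9     s8   s9 
   s10   s10  s11 
   s11    s5   s6 
(> = start, * = accepting)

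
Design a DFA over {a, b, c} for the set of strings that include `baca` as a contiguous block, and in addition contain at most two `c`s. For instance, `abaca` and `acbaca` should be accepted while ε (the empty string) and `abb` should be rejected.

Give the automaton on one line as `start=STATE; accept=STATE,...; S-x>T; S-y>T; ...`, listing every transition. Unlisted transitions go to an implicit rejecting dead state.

start=s0; accept=s10,s14; s0-a>s0; s0-b>s1; s0-c>s2; s1-a>s3; s1-b>s1; s1-c>s2; s2-a>s2; s2-b>s4; s2-c>s5; s3-a>s0; s3-b>s1; s3-c>s6; s4-a>s7; s4-b>s4; s4-c>s5; s5-a>s5; s5-b>s8; s5-c>s9; s6-a>s10; s6-b>s4; s6-c>s5; s7-a>s2; s7-b>s4; s7-c>s11; s8-a>s12; s8-b>s8; s8-c>s9; s9-a>s9; s9-b>s13; s9-c>s9; s10-a>s10; s10-b>s10; s10-c>s14; s11-a>s14; s11-b>s8; s11-c>s9; s12-a>s5; s12-b>s8; s12-c>s15; s13-a>s16; s13-b>s13; s13-c>s9; s14-a>s14; s14-b>s14; s14-c>s17; s15-a>s17; s15-b>s13; s15-c>s9; s16-a>s9; s16-b>s13; s16-c>s15; s17-a>s17; s17-b>s17; s17-c>s17

Run two small machines in parallel and take their product. The first has 5 states tracking whether and how much of `baca` has been seen; the second has 4 states tracking the count of `c`s, saturating at 3. A product state is a pair (one from each), accepting exactly when both do.
With 18 states:
          a    b    c  
>  s0     s0   s1   s2 
   s1     s3   s1   s2 
   s2     s2   s4   s5 
   s3     s0   s1   s6 
   s4     s7   s4   s5 
   s5     s5   s8   s9 
   s6    s10   s4   s5 
   s7     s2   s4  s11 
   s8    s12   s8   s9 
   s9     s9  s13   s9 
 * s10   s10  s10  s14 
   s11   s14   s8   s9 
   s12    s5   s8  s15 
   s13   s16  s13   s9 
 * s14   s14  s14  s17 
   s15   s17  s13   s9 
   s16    s9  s13  s15 
   s17   s17  s17  s17 
(> = start, * = accepting)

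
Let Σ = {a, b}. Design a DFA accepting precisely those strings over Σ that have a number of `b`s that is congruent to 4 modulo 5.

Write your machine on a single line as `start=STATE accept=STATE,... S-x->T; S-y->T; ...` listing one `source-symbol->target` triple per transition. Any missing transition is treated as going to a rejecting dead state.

The only thing that matters is how many `b`s have appeared, reduced mod 5. Use one state per residue: q0 for 0, …, q4 for 4. Reading `b` moves to the next residue; anything else stays put. q4 is accepting.
A 5-state machine:
        a   b  
>  q0   q0  q1 
   q1   q1  q2 
   q2   q2  q3 
   q3   q3  q4 
 * q4   q4  q0 
(> = start, * = accepting)

start=q0; accept=q4; q0-a->q0; q0-b->q1; q1-a->q1; q1-b->q2; q2-a->q2; q2-b->q3; q3-a->q3; q3-b->q4; q4-a->q4; q4-b->q0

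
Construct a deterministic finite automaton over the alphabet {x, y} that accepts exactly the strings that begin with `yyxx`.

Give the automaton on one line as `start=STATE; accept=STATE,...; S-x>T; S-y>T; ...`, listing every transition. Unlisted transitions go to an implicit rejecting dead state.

Check the first 4 symbols one by one: q0 through q3 record how many have matched `yyxx` so far; any wrong symbol goes to the dead state q5. After all 4 match we enter the accepting sink q4.
A 6-state machine:
        x   y  
>  q0   q5  q1 
   q1   q5  q2 
   q2   q3  q5 
   q3   q4  q5 
 * q4   q4  q4 
   q5   q5  q5 
(> = start, * = accepting)

start=q0; accept=q4; q0-x>q5; q0-y>q1; q1-x>q5; q1-y>q2; q2-x>q3; q2-y>q5; q3-x>q4; q3-y>q5; q4-x>q4; q4-y>q4; q5-x>q5; q5-y>q5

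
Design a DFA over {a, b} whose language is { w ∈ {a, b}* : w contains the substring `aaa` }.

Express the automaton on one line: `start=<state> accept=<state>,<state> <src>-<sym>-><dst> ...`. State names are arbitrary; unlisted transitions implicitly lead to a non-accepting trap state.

start=S0 accept=S3 S0-a->S1 S0-b->S0 S1-a->S2 S1-b->S0 S2-a->S3 S2-b->S0 S3-a->S3 S3-b->S3

Track how much of `aaa` has been matched so far: state S0 is no progress, S3 is the absorbing accept state reached once `aaa` has occurred. Intermediate states record partial matches; on a mismatch, fall back to the longest reusable overlap.
4 states suffice.
        a   b  
>  S0   S1  S0 
   S1   S2  S0 
   S2   S3  S0 
 * S3   S3  S3 
(> = start, * = accepting)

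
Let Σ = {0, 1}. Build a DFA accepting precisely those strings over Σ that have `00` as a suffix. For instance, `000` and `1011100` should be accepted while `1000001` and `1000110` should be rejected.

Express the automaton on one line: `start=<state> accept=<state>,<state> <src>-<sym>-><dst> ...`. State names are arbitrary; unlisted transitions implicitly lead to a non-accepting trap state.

start=S0 accept=S2 S0-0->S1 S0-1->S0 S1-0->S2 S1-1->S0 S2-0->S2 S2-1->S0

Let each state record the length of the longest suffix of the input read so far that is also a prefix of `00`. S1 means the last symbol is `0`; S2 means the last 2 symbols are `00`. Accept only at S2, where the string currently ends in `00`.
        0   1  
>  S0   S1  S0 
   S1   S2  S0 
 * S2   S2  S0 
(> = start, * = accepting)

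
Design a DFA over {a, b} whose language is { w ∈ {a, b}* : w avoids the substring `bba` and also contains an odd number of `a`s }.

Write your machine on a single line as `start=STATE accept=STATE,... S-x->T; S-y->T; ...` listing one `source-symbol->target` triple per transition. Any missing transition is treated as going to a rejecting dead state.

Build one automaton per condition and run them in lockstep. One (4 states) tracks partial matches of the forbidden pattern `bba`; the other (2 states) tracks the count of `a`s modulo 2. Each combined state is a pair, one component from each; accept when both components accept.
        a   b  
>  q0   q1  q2 
 * q1   q0  q3 
   q2   q1  q4 
 * q3   q0  q5 
   q4   q6  q4 
 * q5   q7  q5 
   q6   q7  q6 
   q7   q6  q7 
(> = start, * = accepting)

start=q0; accept=q1,q3,q5; q0-a->q1; q0-b->q2; q1-a->q0; q1-b->q3; q2-a->q1; q2-b->q4; q3-a->q0; q3-b->q5; q4-a->q6; q4-b->q4; q5-a->q7; q5-b->q5; q6-a->q7; q6-b->q6; q7-a->q6; q7-b->q7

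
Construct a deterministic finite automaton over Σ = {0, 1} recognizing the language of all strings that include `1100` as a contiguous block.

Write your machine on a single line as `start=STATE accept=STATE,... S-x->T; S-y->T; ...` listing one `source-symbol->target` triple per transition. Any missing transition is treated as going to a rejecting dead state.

Track how much of `1100` has been matched so far: state S0 is no progress, S4 is the absorbing accept state reached once `1100` has occurred. Intermediate states record partial matches; on a mismatch, fall back to the longest reusable overlap.
5 states suffice.
        0   1  
>  S0   S0  S1 
   S1   S0  S2 
   S2   S3  S2 
   S3   S4  S1 
 * S4   S4  S4 
(> = start, * = accepting)

start=S0; accept=S4; S0-0->S0; S0-1->S1; S1-0->S0; S1-1->S2; S2-0->S3; S2-1->S2; S3-0->S4; S3-1->S1; S4-0->S4; S4-1->S4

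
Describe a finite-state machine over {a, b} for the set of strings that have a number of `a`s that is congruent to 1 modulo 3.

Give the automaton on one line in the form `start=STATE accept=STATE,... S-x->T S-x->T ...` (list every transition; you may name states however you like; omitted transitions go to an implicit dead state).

Keep the running count of `a`s modulo 3: each `a` advances along the cycle s0 → s1 → s2 → s0 while other symbols loop. Accept at s1.
With 3 states:
        a   b  
>  s0   s1  s0 
 * s1   s2  s1 
   s2   s0  s2 
(> = start, * = accepting)

start=s0 accept=s1 s0-a->s1 s0-b->s0 s1-a->s2 s1-b->s1 s2-a->s0 s2-b->s2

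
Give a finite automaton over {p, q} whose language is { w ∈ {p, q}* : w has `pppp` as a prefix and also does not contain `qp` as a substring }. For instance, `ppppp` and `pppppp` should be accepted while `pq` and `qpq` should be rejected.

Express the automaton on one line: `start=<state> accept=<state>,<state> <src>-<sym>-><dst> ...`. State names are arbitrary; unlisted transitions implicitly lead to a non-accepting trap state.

Handle the two conditions separately and then intersect. One (6 states) tracks whether the input so far still matches the prefix `pppp`; the other (3 states) tracks partial matches of the forbidden pattern `qp`. Each combined state is a pair, one component from each; accept when both components accept. After merging equivalent states the machine shrinks.
       p  q 
>  A   B  C 
   B   D  C 
   C   C  C 
   D   E  C 
   E   F  C 
 * F   F  G 
 * G   C  G 
(> = start, * = accepting)

start=A accept=F,G A-p->B A-q->C B-p->D B-q->C C-p->C C-q->C D-p->E D-q->C E-p->F E-q->C F-p->F F-q->G G-p->C G-q->G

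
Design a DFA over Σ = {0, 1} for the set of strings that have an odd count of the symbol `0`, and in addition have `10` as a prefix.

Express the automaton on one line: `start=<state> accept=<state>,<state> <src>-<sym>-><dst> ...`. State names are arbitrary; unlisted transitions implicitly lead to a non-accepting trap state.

start=S0 accept=S3 S0-0->S1 S0-1->S2 S1-0->S1 S1-1->S1 S2-0->S3 S2-1->S1 S3-0->S4 S3-1->S3 S4-0->S3 S4-1->S4

Build one automaton per condition and run them in lockstep. The first has 2 states tracking the count of `0`s modulo 2; the second has 4 states tracking whether the input so far still matches the prefix `10`. A product state is a pair (one from each), accepting exactly when both do. Equivalent product states are then merged.
With 5 states:
        0   1  
>  S0   S1  S2 
   S1   S1  S1 
   S2   S3  S1 
 * S3   S4  S3 
   S4   S3  S4 
(> = start, * = accepting)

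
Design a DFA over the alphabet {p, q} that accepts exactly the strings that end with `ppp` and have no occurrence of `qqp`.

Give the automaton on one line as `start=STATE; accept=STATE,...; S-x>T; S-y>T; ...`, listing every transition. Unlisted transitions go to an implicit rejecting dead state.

Run two small machines in parallel and take their product. One (4 states) tracks how much of the suffix `ppp` has currently been matched; the other (4 states) tracks partial matches of the forbidden pattern `qqp`. Each combined state is a pair, one component from each; accept when both components accept. Equivalent product states are then merged.
       p  q 
>  A   B  C 
   B   D  C 
   C   B  E 
   D   F  C 
   E   E  E 
 * F   F  C 
(> = start, * = accepting)

start=A; accept=F; A-p>B; A-q>C; B-p>D; B-q>C; C-p>B; C-q>E; D-p>F; D-q>C; E-p>E; E-q>E; F-p>F; F-q>C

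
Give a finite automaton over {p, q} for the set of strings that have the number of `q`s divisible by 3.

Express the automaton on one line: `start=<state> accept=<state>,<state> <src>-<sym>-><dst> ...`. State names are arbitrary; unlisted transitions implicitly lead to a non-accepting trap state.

The only thing that matters is how many `q`s have appeared, reduced mod 3. Use one state per residue: A for 0, …, C for 2. Reading `q` moves to the next residue; anything else stays put. A is accepting.
3 states suffice.
       p  q 
>* A   A  B 
   B   B  C 
   C   C  A 
(> = start, * = accepting)

start=A accept=A A-p->A A-q->B B-p->B B-q->C C-p->C C-q->A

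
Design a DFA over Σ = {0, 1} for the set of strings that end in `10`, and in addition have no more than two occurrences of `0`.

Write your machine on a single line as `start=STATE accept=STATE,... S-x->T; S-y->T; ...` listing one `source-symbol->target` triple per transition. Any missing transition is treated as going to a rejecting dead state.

Handle the two conditions separately and then intersect. One (3 states) tracks how much of the suffix `10` has currently been matched; the other (4 states) tracks the count of `0`s, saturating at 3. Each combined state is a pair, one component from each; accept when both components accept. Equivalent product states are then merged.
With 7 states:
        0   1  
>  s0   s1  s2 
   s1   s3  s4 
   s2   s5  s2 
   s3   s3  s3 
   s4   s6  s4 
 * s5   s3  s4 
 * s6   s3  s3 
(> = start, * = accepting)

start=s0; accept=s5,s6; s0-0->s1; s0-1->s2; s1-0->s3; s1-1->s4; s2-0->s5; s2-1->s2; s3-0->s3; s3-1->s3; s4-0->s6; s4-1->s4; s5-0->s3; s5-1->s4; s6-0->s3; s6-1->s3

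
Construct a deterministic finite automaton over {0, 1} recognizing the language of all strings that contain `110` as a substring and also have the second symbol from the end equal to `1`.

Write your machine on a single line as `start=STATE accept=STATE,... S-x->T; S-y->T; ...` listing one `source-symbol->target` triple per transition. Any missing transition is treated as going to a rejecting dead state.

start=A; accept=D,G; A-0->A; A-1->B; B-0->A; B-1->C; C-0->D; C-1->C; D-0->E; D-1->F; E-0->E; E-1->F; F-0->D; F-1->G; G-0->D; G-1->G

Build one automaton per condition and run them in lockstep. One (4 states) tracks whether and how much of `110` has been seen; the other (7 states) tracks the last 2 symbols read. Each combined state is a pair, one component from each; accept when both components accept. After merging equivalent states the machine shrinks.
With 7 states:
       0  1 
>  A   A  B 
   B   A  C 
   C   D  C 
 * D   E  F 
   E   E  F 
   F   D  G 
 * G   D  G 
(> = start, * = accepting)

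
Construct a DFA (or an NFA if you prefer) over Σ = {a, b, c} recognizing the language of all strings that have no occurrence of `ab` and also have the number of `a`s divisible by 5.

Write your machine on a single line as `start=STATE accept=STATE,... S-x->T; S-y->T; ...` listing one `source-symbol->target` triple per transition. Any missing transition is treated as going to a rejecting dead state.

Handle the two conditions separately and then intersect. The first has 3 states tracking partial matches of the forbidden pattern `ab`; the second has 5 states tracking the count of `a`s modulo 5. A product state is a pair (one from each), accepting exactly when both do.
          a    b    c  
>* s0     s1   s0   s0 
   s1     s2   s3   s4 
   s2     s5   s6   s7 
   s3     s6   s3   s3 
   s4     s2   s4   s4 
   s5     s8   s9  s10 
   s6     s9   s6   s6 
   s7     s5   s7   s7 
   s8    s11  s12  s13 
   s9    s12   s9   s9 
   s10    s8  s10  s10 
 * s11    s1  s14   s0 
   s12   s14  s12  s12 
   s13   s11  s13  s13 
   s14    s3  s14  s14 
(> = start, * = accepting)

start=s0; accept=s0,s11; s0-a->s1; s0-b->s0; s0-c->s0; s1-a->s2; s1-b->s3; s1-c->s4; s2-a->s5; s2-b->s6; s2-c->s7; s3-a->s6; s3-b->s3; s3-c->s3; s4-a->s2; s4-b->s4; s4-c->s4; s5-a->s8; s5-b->s9; s5-c->s10; s6-a->s9; s6-b->s6; s6-c->s6; s7-a->s5; s7-b->s7; s7-c->s7; s8-a->s11; s8-b->s12; s8-c->s13; s9-a->s12; s9-b->s9; s9-c->s9; s10-a->s8; s10-b->s10; s10-c->s10; s11-a->s1; s11-b->s14; s11-c->s0; s12-a->s14; s12-b->s12; s12-c->s12; s13-a->s11; s13-b->s13; s13-c->s13; s14-a->s3; s14-b->s14; s14-c->s14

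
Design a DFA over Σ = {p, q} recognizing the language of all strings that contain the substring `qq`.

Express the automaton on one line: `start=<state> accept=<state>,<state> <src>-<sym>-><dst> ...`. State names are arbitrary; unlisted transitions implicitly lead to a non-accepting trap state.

States s0..s1 record the length of the longest prefix of `qq` that matches the current input suffix. Reaching s2 means `qq` has been seen, and we stay there forever. Accept from s2.
3 states suffice.
        p   q  
>  s0   s0  s1 
   s1   s0  s2 
 * s2   s2  s2 
(> = start, * = accepting)

start=s0 accept=s2 s0-p->s0 s0-q->s1 s1-p->s0 s1-q->s2 s2-p->s2 s2-q->s2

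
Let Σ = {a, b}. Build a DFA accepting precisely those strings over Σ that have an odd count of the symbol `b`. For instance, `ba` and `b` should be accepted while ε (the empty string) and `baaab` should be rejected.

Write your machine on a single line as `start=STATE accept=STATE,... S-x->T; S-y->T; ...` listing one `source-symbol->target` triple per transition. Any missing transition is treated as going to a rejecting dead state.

start=S0; accept=S1; S0-a->S0; S0-b->S1; S1-a->S1; S1-b->S0

Keep the running count of `b`s modulo 2: each `b` advances along the cycle S0 → S1 → S0 while other symbols loop. Accept at S1.
2 states suffice.
        a   b  
>  S0   S0  S1 
 * S1   S1  S0 
(> = start, * = accepting)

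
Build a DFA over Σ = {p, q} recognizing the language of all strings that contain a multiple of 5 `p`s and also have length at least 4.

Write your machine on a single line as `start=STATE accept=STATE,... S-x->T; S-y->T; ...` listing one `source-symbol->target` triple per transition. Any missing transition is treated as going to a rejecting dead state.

Run two small machines in parallel and take their product. One (5 states) tracks the count of `p`s modulo 5; the other (6 states) tracks the input length, saturating at 5. Each combined state is a pair, one component from each; accept when both components accept.
20 states suffice.
       p  q 
>  A   B  C 
   B   D  E 
   C   E  F 
   D   G  H 
   E   H  I 
   F   I  J 
   G   K  L 
   H   L  M 
   I   M  N 
   J   N  O 
   K   P  Q 
   L   Q  R 
   M   R  S 
   N   S  T 
 * O   T  P 
 * P   T  P 
   Q   P  Q 
   R   Q  R 
   S   R  S 
   T   S  T 
(> = start, * = accepting)

start=A; accept=O,P; A-p->B; A-q->C; B-p->D; B-q->E; C-p->E; C-q->F; D-p->G; D-q->H; E-p->H; E-q->I; F-p->I; F-q->J; G-p->K; G-q->L; H-p->L; H-q->M; I-p->M; I-q->N; J-p->N; J-q->O; K-p->P; K-q->Q; L-p->Q; L-q->R; M-p->R; M-q->S; N-p->S; N-q->T; O-p->T; O-q->P; P-p->T; P-q->P; Q-p->P; Q-q->Q; R-p->Q; R-q->R; S-p->R; S-q->S; T-p->S; T-q->T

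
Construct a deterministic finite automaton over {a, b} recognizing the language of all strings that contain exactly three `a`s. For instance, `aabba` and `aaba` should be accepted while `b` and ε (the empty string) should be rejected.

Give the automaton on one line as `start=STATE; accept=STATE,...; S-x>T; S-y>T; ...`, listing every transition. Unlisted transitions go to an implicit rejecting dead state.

start=S0; accept=S3; S0-a>S1; S0-b>S0; S1-a>S2; S1-b>S1; S2-a>S3; S2-b>S2; S3-a>S4; S3-b>S3; S4-a>S4; S4-b>S4

Count `a`s, saturating at 4: states S0 through S3 mean 0 through 3 `a`s seen; S4 means more than 3. Each `a` increments (capped at S4); other symbols loop. Accept from {S3}.
A 5-state machine:
        a   b  
>  S0   S1  S0 
   S1   S2  S1 
   S2   S3  S2 
 * S3   S4  S3 
   S4   S4  S4 
(> = start, * = accepting)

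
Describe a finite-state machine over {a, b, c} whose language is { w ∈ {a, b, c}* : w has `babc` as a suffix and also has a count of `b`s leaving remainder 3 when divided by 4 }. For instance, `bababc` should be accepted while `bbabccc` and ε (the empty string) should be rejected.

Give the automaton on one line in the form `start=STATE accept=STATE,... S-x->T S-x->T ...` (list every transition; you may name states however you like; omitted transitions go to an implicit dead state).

start=S0 accept=S14 S0-a->S0 S0-b->S1 S0-c->S0 S1-a->S2 S1-b->S3 S1-c->S4 S2-a->S4 S2-b->S5 S2-c->S4 S3-a->S6 S3-b->S7 S3-c->S8 S4-a->S4 S4-b->S3 S4-c->S4 S5-a->S6 S5-b->S7 S5-c->S9 S6-a->S8 S6-b->S10 S6-c->S8 S7-a->S11 S7-b->S12 S7-c->S13 S8-a->S8 S8-b->S7 S8-c->S8 S9-a->S8 S9-b->S7 S9-c->S8 S10-a->S11 S10-b->S12 S10-c->S14 S11-a->S13 S11-b->S15 S11-c->S13 S12-a->S16 S12-b->S1 S12-c->S0 S13-a->S13 S13-b->S12 S13-c->S13 S14-a->S13 S14-b->S12 S14-c->S13 S15-a->S16 S15-b->S1 S15-c->S17 S16-a->S0 S16-b->S18 S16-c->S0 S17-a->S0 S17-b->S1 S17-c->S0 S18-a->S2 S18-b->S3 S18-c->S19 S19-a->S4 S19-b->S3 S19-c->S4

Handle the two conditions separately and then intersect. One (5 states) tracks how much of the suffix `babc` has currently been matched; the other (4 states) tracks the count of `b`s modulo 4. Each combined state is a pair, one component from each; accept when both components accept.
          a    b    c  
>  S0     S0   S1   S0 
   S1     S2   S3   S4 
   S2     S4   S5   S4 
   S3     S6   S7   S8 
   S4     S4   S3   S4 
   S5     S6   S7   S9 
   S6     S8  S10   S8 
   S7    S11  S12  S13 
   S8     S8   S7   S8 
   S9     S8   S7   S8 
   S10   S11  S12  S14 
   S11   S13  S15  S13 
   S12   S16   S1   S0 
   S13   S13  S12  S13 
 * S14   S13  S12  S13 
   S15   S16   S1  S17 
   S16    S0  S18   S0 
   S17    S0   S1   S0 
   S18    S2   S3  S19 
   S19    S4   S3   S4 
(> = start, * = accepting)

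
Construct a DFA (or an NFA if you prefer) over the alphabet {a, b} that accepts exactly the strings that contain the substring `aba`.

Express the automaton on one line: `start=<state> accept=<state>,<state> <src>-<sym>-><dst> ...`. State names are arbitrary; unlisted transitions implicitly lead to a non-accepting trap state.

start=s0 accept=s3 s0-a->s1 s0-b->s0 s1-a->s1 s1-b->s2 s2-a->s3 s2-b->s0 s3-a->s3 s3-b->s3

Track how much of `aba` has been matched so far: state s0 is no progress, s3 is the absorbing accept state reached once `aba` has occurred. Intermediate states record partial matches; on a mismatch, fall back to the longest reusable overlap.
4 states suffice.
        a   b  
>  s0   s1  s0 
   s1   s1  s2 
   s2   s3  s0 
 * s3   s3  s3 
(> = start, * = accepting)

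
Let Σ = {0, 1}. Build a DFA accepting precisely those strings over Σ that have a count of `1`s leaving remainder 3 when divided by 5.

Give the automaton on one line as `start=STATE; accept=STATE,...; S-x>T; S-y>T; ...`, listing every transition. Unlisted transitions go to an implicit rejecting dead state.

Keep the running count of `1`s modulo 5: each `1` advances along the cycle q0 → q1 → q2 → q3 → q4 → q0 while other symbols loop. Accept at q3.
5 states suffice.
        0   1  
>  q0   q0  q1 
   q1   q1  q2 
   q2   q2  q3 
 * q3   q3  q4 
   q4   q4  q0 
(> = start, * = accepting)

start=q0; accept=q3; q0-0>q0; q0-1>q1; q1-0>q1; q1-1>q2; q2-0>q2; q2-1>q3; q3-0>q3; q3-1>q4; q4-0>q4; q4-1>q0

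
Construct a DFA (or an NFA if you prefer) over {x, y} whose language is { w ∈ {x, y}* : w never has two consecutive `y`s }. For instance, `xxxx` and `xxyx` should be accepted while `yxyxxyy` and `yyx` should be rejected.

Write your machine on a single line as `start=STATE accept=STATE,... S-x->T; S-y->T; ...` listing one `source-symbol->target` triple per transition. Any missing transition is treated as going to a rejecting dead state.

start=q0; accept=q0,q1; q0-x->q0; q0-y->q1; q1-x->q0; q1-y->q2; q2-x->q2; q2-y->q2

This is the complement of 'contains `yy`'. Use the same substring-matching states — q0 through q2 holding how much of `yy` has just been matched — but flip the accepting set: everything except the trap q2 accepts.
A 3-state machine:
        x   y  
>* q0   q0  q1 
 * q1   q0  q2 
   q2   q2  q2 
(> = start, * = accepting)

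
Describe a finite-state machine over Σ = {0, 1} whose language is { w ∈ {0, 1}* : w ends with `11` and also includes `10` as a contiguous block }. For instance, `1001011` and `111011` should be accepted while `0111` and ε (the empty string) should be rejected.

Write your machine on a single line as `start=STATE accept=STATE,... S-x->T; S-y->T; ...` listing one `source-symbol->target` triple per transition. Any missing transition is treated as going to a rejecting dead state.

Build one automaton per condition and run them in lockstep. One (3 states) tracks how much of the suffix `11` has currently been matched; the other (3 states) tracks whether and how much of `10` has been seen. Each combined state is a pair, one component from each; accept when both components accept.
A 6-state machine:
        0   1  
>  S0   S0  S1 
   S1   S2  S3 
   S2   S2  S4 
   S3   S2  S3 
   S4   S2  S5 
 * S5   S2  S5 
(> = start, * = accepting)

start=S0; accept=S5; S0-0->S0; S0-1->S1; S1-0->S2; S1-1->S3; S2-0->S2; S2-1->S4; S3-0->S2; S3-1->S3; S4-0->S2; S4-1->S5; S5-0->S2; S5-1->S5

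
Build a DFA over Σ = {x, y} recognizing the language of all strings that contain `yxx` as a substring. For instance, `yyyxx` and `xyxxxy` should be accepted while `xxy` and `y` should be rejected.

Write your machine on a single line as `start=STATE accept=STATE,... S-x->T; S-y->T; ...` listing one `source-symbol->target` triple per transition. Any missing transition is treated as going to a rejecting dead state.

Track how much of `yxx` has been matched so far: state A is no progress, D is the absorbing accept state reached once `yxx` has occurred. Intermediate states record partial matches; on a mismatch, fall back to the longest reusable overlap.
4 states suffice.
       x  y 
>  A   A  B 
   B   C  B 
   C   D  B 
 * D   D  D 
(> = start, * = accepting)

start=A; accept=D; A-x->A; A-y->B; B-x->C; B-y->B; C-x->D; C-y->B; D-x->D; D-y->D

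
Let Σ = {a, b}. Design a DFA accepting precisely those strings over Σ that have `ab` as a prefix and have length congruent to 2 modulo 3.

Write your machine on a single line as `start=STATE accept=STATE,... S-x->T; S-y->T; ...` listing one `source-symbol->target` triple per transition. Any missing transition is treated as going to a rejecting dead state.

Run two small machines in parallel and take their product. One (4 states) tracks whether the input so far still matches the prefix `ab`; the other (3 states) tracks the input length modulo 3. Each combined state is a pair, one component from each; accept when both components accept. Minimizing collapses redundant product states.
        a   b  
>  S0   S1  S2 
   S1   S2  S3 
   S2   S2  S2 
 * S3   S4  S4 
   S4   S5  S5 
   S5   S3  S3 
(> = start, * = accepting)

start=S0; accept=S3; S0-a->S1; S0-b->S2; S1-a->S2; S1-b->S3; S2-a->S2; S2-b->S2; S3-a->S4; S3-b->S4; S4-a->S5; S4-b->S5; S5-a->S3; S5-b->S3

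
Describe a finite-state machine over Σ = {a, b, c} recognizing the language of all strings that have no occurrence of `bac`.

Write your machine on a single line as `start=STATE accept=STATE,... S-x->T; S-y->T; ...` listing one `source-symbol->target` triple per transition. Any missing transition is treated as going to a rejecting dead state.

Track partial matches of the forbidden pattern `bac`. State S3 is a dead state reached once `bac` has occurred; every other state accepts. S0 means no part of `bac` is currently matched.
A 4-state machine:
        a   b   c  
>* S0   S0  S1  S0 
 * S1   S2  S1  S0 
 * S2   S0  S1  S3 
   S3   S3  S3  S3 
(> = start, * = accepting)

start=S0; accept=S0,S1,S2; S0-a->S0; S0-b->S1; S0-c->S0; S1-a->S2; S1-b->S1; S1-c->S0; S2-a->S0; S2-b->S1; S2-c->S3; S3-a->S3; S3-b->S3; S3-c->S3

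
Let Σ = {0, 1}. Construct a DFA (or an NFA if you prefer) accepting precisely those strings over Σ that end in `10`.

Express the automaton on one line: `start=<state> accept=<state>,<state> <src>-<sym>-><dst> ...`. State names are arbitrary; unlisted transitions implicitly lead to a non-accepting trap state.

start=q0 accept=q2 q0-0->q0 q0-1->q1 q1-0->q2 q1-1->q1 q2-0->q0 q2-1->q1

Remember how much of `10` the current input suffix matches. State q0 means no match yet; q1 means the last symbol is `1`; q2 means the last 2 symbols are `10`. Only q2 accepts. On a mismatch, fall back to the longest proper suffix that is still a prefix of `10`.
3 states suffice.
        0   1  
>  q0   q0  q1 
   q1   q2  q1 
 * q2   q0  q1 
(> = start, * = accepting)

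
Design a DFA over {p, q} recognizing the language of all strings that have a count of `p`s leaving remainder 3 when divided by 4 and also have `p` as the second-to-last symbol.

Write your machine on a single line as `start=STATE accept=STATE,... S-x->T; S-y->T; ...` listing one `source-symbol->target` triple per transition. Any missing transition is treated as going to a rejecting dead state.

start=A; accept=D,F; A-p->B; A-q->A; B-p->C; B-q->B; C-p->D; C-q->E; D-p->A; D-q->F; E-p->G; E-q->E; F-p->A; F-q->H; G-p->A; G-q->F; H-p->A; H-q->H

Handle the two conditions separately and then intersect. One (4 states) tracks the count of `p`s modulo 4; the other (7 states) tracks the last 2 symbols read. Each combined state is a pair, one component from each; accept when both components accept. Minimizing collapses redundant product states.
       p  q 
>  A   B  A 
   B   C  B 
   C   D  E 
 * D   A  F 
   E   G  E 
 * F   A  H 
   G   A  F 
   H   A  H 
(> = start, * = accepting)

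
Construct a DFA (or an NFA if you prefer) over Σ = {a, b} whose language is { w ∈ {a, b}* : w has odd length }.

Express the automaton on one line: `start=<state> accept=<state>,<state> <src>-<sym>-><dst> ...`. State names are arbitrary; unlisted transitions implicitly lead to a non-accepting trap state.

Only the length mod 2 matters, so use a 2-cycle: from any state, every input symbol moves to the next state, wrapping s1 back to s0. Mark s1 accepting.
With 2 states:
        a   b  
>  s0   s1  s1 
 * s1   s0  s0 
(> = start, * = accepting)

start=s0 accept=s1 s0-a->s1 s0-b->s1 s1-a->s0 s1-b->s0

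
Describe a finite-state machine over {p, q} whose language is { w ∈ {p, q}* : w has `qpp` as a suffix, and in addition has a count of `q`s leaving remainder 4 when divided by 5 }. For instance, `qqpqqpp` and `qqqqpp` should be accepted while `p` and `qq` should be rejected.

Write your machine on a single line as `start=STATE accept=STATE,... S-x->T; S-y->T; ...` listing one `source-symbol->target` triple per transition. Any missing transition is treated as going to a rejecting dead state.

Handle the two conditions separately and then intersect. One (4 states) tracks how much of the suffix `qpp` has currently been matched; the other (5 states) tracks the count of `q`s modulo 5. Each combined state is a pair, one component from each; accept when both components accept. After merging equivalent states the machine shrinks.
        p   q  
>  S0   S0  S1 
   S1   S1  S2 
   S2   S2  S3 
   S3   S3  S4 
   S4   S5  S0 
   S5   S6  S0 
 * S6   S7  S0 
   S7   S7  S0 
(> = start, * = accepting)

start=S0; accept=S6; S0-p->S0; S0-q->S1; S1-p->S1; S1-q->S2; S2-p->S2; S2-q->S3; S3-p->S3; S3-q->S4; S4-p->S5; S4-q->S0; S5-p->S6; S5-q->S0; S6-p->S7; S6-q->S0; S7-p->S7; S7-q->S0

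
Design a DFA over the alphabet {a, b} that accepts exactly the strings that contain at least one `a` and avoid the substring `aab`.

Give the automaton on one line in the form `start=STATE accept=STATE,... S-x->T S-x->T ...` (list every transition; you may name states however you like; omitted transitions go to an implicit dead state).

Build one automaton per condition and run them in lockstep. One (3 states) tracks the count of `a`s, saturating at 2; the other (4 states) tracks partial matches of the forbidden pattern `aab`. Each combined state is a pair, one component from each; accept when both components accept.
        a   b  
>  s0   s1  s0 
 * s1   s2  s3 
 * s2   s2  s4 
 * s3   s5  s3 
   s4   s4  s4 
 * s5   s2  s6 
 * s6   s5  s6 
(> = start, * = accepting)

start=s0 accept=s1,s2,s3,s5,s6 s0-a->s1 s0-b->s0 s1-a->s2 s1-b->s3 s2-a->s2 s2-b->s4 s3-a->s5 s3-b->s3 s4-a->s4 s4-b->s4 s5-a->s2 s5-b->s6 s6-a->s5 s6-b->s6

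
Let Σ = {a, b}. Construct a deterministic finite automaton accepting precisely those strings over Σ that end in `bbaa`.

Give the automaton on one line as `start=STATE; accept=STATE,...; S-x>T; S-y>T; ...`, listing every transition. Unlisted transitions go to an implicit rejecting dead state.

Let each state record the length of the longest suffix of the input read so far that is also a prefix of `bbaa`. S1 means the last symbol is `b`; S2 means the last 2 symbols are `bb`; S3 means the last 3 symbols are `bba`; S4 means the last 4 symbols are `bbaa`. Accept only at S4, where the string currently ends in `bbaa`.
A 5-state machine:
        a   b  
>  S0   S0  S1 
   S1   S0  S2 
   S2   S3  S2 
   S3   S4  S1 
 * S4   S0  S1 
(> = start, * = accepting)

start=S0; accept=S4; S0-a>S0; S0-b>S1; S1-a>S0; S1-b>S2; S2-a>S3; S2-b>S2; S3-a>S4; S3-b>S1; S4-a>S0; S4-b>S1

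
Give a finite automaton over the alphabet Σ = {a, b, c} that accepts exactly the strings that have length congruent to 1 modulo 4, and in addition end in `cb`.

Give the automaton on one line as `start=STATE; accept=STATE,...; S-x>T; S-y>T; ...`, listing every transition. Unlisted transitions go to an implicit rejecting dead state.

start=q0; accept=q5; q0-a>q1; q0-b>q1; q0-c>q1; q1-a>q2; q1-b>q2; q1-c>q2; q2-a>q3; q2-b>q3; q2-c>q3; q3-a>q0; q3-b>q0; q3-c>q4; q4-a>q1; q4-b>q5; q4-c>q1; q5-a>q2; q5-b>q2; q5-c>q2

Handle the two conditions separately and then intersect. The first has 4 states tracking the input length modulo 4; the second has 3 states tracking how much of the suffix `cb` has currently been matched. A product state is a pair (one from each), accepting exactly when both do. Equivalent product states are then merged.
A 6-state machine:
        a   b   c  
>  q0   q1  q1  q1 
   q1   q2  q2  q2 
   q2   q3  q3  q3 
   q3   q0  q0  q4 
   q4   q1  q5  q1 
 * q5   q2  q2  q2 
(> = start, * = accepting)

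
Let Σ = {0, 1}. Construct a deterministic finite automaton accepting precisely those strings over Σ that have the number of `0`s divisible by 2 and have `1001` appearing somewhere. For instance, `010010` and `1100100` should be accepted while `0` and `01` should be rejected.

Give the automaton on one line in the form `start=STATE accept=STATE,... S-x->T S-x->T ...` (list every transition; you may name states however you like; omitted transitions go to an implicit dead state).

start=S0 accept=S8 S0-0->S1 S0-1->S2 S1-0->S0 S1-1->S3 S2-0->S4 S2-1->S2 S3-0->S5 S3-1->S3 S4-0->S6 S4-1->S3 S5-0->S7 S5-1->S2 S6-0->S1 S6-1->S8 S7-0->S0 S7-1->S9 S8-0->S9 S8-1->S8 S9-0->S8 S9-1->S9

Run two small machines in parallel and take their product. The first has 2 states tracking the count of `0`s modulo 2; the second has 5 states tracking whether and how much of `1001` has been seen. A product state is a pair (one from each), accepting exactly when both do.
        0   1  
>  S0   S1  S2 
   S1   S0  S3 
   S2   S4  S2 
   S3   S5  S3 
   S4   S6  S3 
   S5   S7  S2 
   S6   S1  S8 
   S7   S0  S9 
 * S8   S9  S8 
   S9   S8  S9 
(> = start, * = accepting)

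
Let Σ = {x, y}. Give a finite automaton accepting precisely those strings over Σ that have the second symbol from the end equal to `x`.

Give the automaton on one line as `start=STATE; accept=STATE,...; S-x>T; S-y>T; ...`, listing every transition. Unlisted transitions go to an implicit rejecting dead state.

start=q0; accept=q3,q4; q0-x>q1; q0-y>q2; q1-x>q3; q1-y>q4; q2-x>q5; q2-y>q6; q3-x>q3; q3-y>q4; q4-x>q5; q4-y>q6; q5-x>q3; q5-y>q4; q6-x>q5; q6-y>q6

A DFA must remember the last 2 symbols (since which symbol is second-to-last isn't known until the input ends). Use one state per possible window of the last ≤2 symbols; accept from those whose window starts with `x`.
        x   y  
>  q0   q1  q2 
   q1   q3  q4 
   q2   q5  q6 
 * q3   q3  q4 
 * q4   q5  q6 
   q5   q3  q4 
   q6   q5  q6 
(> = start, * = accepting)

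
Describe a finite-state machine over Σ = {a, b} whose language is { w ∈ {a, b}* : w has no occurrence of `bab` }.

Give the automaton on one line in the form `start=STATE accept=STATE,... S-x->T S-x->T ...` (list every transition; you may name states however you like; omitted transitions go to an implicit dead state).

start=s0 accept=s0,s1,s2 s0-a->s0 s0-b->s1 s1-a->s2 s1-b->s1 s2-a->s0 s2-b->s3 s3-a->s3 s3-b->s3

Track partial matches of the forbidden pattern `bab`. State s3 is a dead state reached once `bab` has occurred; every other state accepts. s0 means no part of `bab` is currently matched.
        a   b  
>* s0   s0  s1 
 * s1   s2  s1 
 * s2   s0  s3 
   s3   s3  s3 
(> = start, * = accepting)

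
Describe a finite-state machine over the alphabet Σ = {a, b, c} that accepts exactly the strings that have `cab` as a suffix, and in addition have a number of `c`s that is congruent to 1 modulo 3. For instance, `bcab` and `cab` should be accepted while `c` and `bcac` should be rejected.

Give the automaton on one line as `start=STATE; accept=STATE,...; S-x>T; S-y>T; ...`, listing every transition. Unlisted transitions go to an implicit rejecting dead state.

start=S0; accept=S5; S0-a>S0; S0-b>S0; S0-c>S1; S1-a>S2; S1-b>S3; S1-c>S4; S2-a>S3; S2-b>S5; S2-c>S4; S3-a>S3; S3-b>S3; S3-c>S4; S4-a>S6; S4-b>S7; S4-c>S8; S5-a>S3; S5-b>S3; S5-c>S4; S6-a>S7; S6-b>S9; S6-c>S8; S7-a>S7; S7-b>S7; S7-c>S8; S8-a>S10; S8-b>S0; S8-c>S1; S9-a>S7; S9-b>S7; S9-c>S8; S10-a>S0; S10-b>S11; S10-c>S1; S11-a>S0; S11-b>S0; S11-c>S1

Run two small machines in parallel and take their product. One (4 states) tracks how much of the suffix `cab` has currently been matched; the other (3 states) tracks the count of `c`s modulo 3. Each combined state is a pair, one component from each; accept when both components accept.
A 12-state machine:
          a    b    c  
>  S0     S0   S0   S1 
   S1     S2   S3   S4 
   S2     S3   S5   S4 
   S3     S3   S3   S4 
   S4     S6   S7   S8 
 * S5     S3   S3   S4 
   S6     S7   S9   S8 
   S7     S7   S7   S8 
   S8    S10   S0   S1 
   S9     S7   S7   S8 
   S10    S0  S11   S1 
   S11    S0   S0   S1 
(> = start, * = accepting)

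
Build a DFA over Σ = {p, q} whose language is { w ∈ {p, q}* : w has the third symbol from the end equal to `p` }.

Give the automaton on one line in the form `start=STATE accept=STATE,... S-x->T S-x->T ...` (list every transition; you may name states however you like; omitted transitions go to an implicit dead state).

A DFA must remember the last 3 symbols (since which symbol is third-to-last isn't known until the input ends). Use one state per possible window of the last ≤3 symbols; accept from those whose window starts with `p`.
With 15 states:
       p  q 
>  A   B  C 
   B   D  E 
   C   F  G 
   D   H  I 
   E   J  K 
   F   L  M 
   G   N  O 
 * H   H  I 
 * I   J  K 
 * J   L  M 
 * K   N  O 
   L   H  I 
   M   J  K 
   N   L  M 
   O   N  O 
(> = start, * = accepting)

start=A accept=H,I,J,K A-p->B A-q->C B-p->D B-q->E C-p->F C-q->G D-p->H D-q->I E-p->J E-q->K F-p->L F-q->M G-p->N G-q->O H-p->H H-q->I I-p->J I-q->K J-p->L J-q->M K-p->N K-q->O L-p->H L-q->I M-p->J M-q->K N-p->L N-q->M O-p->N O-q->O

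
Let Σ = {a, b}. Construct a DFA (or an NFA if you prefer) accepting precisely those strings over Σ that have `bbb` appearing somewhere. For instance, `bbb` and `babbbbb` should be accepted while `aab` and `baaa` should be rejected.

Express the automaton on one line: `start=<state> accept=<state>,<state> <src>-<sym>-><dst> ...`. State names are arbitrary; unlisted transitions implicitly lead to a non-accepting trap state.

start=q0 accept=q3 q0-a->q0 q0-b->q1 q1-a->q0 q1-b->q2 q2-a->q0 q2-b->q3 q3-a->q3 q3-b->q3

States q0..q2 record the length of the longest prefix of `bbb` that matches the current input suffix. Reaching q3 means `bbb` has been seen, and we stay there forever. Accept from q3.
        a   b  
>  q0   q0  q1 
   q1   q0  q2 
   q2   q0  q3 
 * q3   q3  q3 
(> = start, * = accepting)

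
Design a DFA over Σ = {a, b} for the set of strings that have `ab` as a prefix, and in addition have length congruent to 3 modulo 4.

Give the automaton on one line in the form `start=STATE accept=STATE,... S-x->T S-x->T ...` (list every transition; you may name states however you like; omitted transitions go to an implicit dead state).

start=S0 accept=S4 S0-a->S1 S0-b->S2 S1-a->S2 S1-b->S3 S2-a->S2 S2-b->S2 S3-a->S4 S3-b->S4 S4-a->S5 S4-b->S5 S5-a->S6 S5-b->S6 S6-a->S3 S6-b->S3

Build one automaton per condition and run them in lockstep. The first has 4 states tracking whether the input so far still matches the prefix `ab`; the second has 4 states tracking the input length modulo 4. A product state is a pair (one from each), accepting exactly when both do. Equivalent product states are then merged.
        a   b  
>  S0   S1  S2 
   S1   S2  S3 
   S2   S2  S2 
   S3   S4  S4 
 * S4   S5  S5 
   S5   S6  S6 
   S6   S3  S3 
(> = start, * = accepting)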